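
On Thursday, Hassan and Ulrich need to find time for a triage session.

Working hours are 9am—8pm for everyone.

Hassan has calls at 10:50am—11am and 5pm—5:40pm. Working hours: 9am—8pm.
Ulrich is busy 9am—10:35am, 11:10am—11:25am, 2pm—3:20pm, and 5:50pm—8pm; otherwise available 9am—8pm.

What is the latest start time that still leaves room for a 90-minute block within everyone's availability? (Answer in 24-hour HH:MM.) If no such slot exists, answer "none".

Hassan free within 09:00–20:00: 09:00–10:50, 11:00–17:00, 17:40–20:00.
Ulrich free within 09:00–20:00: 10:35–11:10, 11:25–14:00, 15:20–17:50.
Hassan ∩ Ulrich: 10:35–10:50, 11:00–11:10, 11:25–14:00, 15:20–17:00, 17:40–17:50.
Windows ≥ 90 min: 11:25–14:00, 15:20–17:00.
Latest start in the last window 15:20–17:00 is 17:00 − 90 min = 15:30.

15:30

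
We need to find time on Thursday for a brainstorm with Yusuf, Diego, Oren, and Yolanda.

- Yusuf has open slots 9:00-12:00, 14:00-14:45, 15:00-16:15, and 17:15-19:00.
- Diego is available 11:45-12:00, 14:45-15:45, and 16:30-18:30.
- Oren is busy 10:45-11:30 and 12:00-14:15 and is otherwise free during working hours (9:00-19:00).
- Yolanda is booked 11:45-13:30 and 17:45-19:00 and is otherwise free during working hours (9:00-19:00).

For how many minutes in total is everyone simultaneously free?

75 minutes

Oren free within 09:00–19:00: 09:00–10:45, 11:30–12:00, 14:15–19:00.
Yolanda free within 09:00–19:00: 09:00–11:45, 13:30–17:45.
Yusuf ∩ Diego: 11:45–12:00, 15:00–15:45, 17:15–18:30.
Yusuf ∩ Diego ∩ Oren: 11:45–12:00, 15:00–15:45, 17:15–18:30.
Yusuf ∩ Diego ∩ Oren ∩ Yolanda: 15:00–15:45, 17:15–17:45.
Total common minutes: 45 + 30 = 75.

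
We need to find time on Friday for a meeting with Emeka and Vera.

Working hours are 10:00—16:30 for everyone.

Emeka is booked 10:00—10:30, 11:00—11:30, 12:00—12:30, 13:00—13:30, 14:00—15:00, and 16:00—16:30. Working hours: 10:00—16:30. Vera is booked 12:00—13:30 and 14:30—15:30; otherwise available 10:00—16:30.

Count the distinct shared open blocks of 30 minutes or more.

4

Emeka free within 10:00–16:30: 10:30–11:00, 11:30–12:00, 12:30–13:00, 13:30–14:00, 15:00–16:00.
Vera free within 10:00–16:30: 10:00–12:00, 13:30–14:30, 15:30–16:30.
Emeka ∩ Vera: 10:30–11:00, 11:30–12:00, 13:30–14:00, 15:30–16:00.
Windows ≥ 30 min: 10:30–11:00, 11:30–12:00, 13:30–14:00, 15:30–16:00.
That's 4 windows.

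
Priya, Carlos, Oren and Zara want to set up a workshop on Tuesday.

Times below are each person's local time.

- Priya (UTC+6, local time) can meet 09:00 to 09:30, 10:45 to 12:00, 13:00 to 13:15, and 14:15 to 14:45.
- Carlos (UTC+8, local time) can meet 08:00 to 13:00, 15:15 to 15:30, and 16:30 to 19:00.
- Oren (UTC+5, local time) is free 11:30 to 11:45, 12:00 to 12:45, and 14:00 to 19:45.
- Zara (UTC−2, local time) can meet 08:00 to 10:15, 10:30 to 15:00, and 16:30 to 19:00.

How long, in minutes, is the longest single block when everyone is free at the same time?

Priya → UTC: 03:00–03:30, 04:45–06:00, 07:00–07:15, 08:15–08:45.
Carlos → UTC: 00:00–05:00, 07:15–07:30, 08:30–11:00.
Oren → UTC: 06:30–06:45, 07:00–07:45, 09:00–14:45.
Zara → UTC: 10:00–12:15, 12:30–17:00, 18:30–21:00.
Priya ∩ Carlos: 03:00–03:30, 04:45–05:00, 08:30–08:45.
Priya ∩ Carlos ∩ Oren: (none).
Priya ∩ Carlos ∩ Oren ∩ Zara: (none).
No common window.

0 minutes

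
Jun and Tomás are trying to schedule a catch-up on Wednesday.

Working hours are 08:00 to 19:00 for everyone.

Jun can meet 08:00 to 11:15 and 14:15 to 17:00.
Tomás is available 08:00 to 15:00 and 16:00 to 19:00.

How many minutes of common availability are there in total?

300 minutes

Jun ∩ Tomás: 08:00–11:15, 14:15–15:00, 16:00–17:00.
Total common minutes: 195 + 45 + 60 = 300.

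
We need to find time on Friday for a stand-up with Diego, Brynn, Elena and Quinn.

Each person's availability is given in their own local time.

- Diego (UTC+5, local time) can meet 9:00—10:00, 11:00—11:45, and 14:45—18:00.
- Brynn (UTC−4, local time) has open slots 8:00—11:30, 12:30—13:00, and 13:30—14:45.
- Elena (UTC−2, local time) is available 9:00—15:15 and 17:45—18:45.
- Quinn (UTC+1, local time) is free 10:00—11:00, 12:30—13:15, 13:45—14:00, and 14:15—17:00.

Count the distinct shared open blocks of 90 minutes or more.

0

Diego → UTC: 04:00–05:00, 06:00–06:45, 09:45–13:00.
Brynn → UTC: 12:00–15:30, 16:30–17:00, 17:30–18:45.
Elena → UTC: 11:00–17:15, 19:45–20:45.
Quinn → UTC: 09:00–10:00, 11:30–12:15, 12:45–13:00, 13:15–16:00.
Diego ∩ Brynn: 12:00–13:00.
Diego ∩ Brynn ∩ Elena: 12:00–13:00.
Diego ∩ Brynn ∩ Elena ∩ Quinn: 12:00–12:15, 12:45–13:00.
Windows ≥ 90 min: (none).
That's 0 windows.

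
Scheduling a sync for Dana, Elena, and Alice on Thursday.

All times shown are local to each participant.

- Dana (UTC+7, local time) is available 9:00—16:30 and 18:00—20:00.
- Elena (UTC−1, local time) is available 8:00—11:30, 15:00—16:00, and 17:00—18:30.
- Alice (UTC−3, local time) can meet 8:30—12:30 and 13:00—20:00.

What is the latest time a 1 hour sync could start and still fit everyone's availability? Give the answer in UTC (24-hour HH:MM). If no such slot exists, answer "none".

Dana → UTC: 02:00–09:30, 11:00–13:00.
Elena → UTC: 09:00–12:30, 16:00–17:00, 18:00–19:30.
Alice → UTC: 11:30–15:30, 16:00–23:00.
Dana ∩ Elena: 09:00–09:30, 11:00–12:30.
Dana ∩ Elena ∩ Alice: 11:30–12:30.
Windows ≥ 60 min: 11:30–12:30.
Latest start in the last window 11:30–12:30 is 12:30 − 60 min = 11:30.

11:30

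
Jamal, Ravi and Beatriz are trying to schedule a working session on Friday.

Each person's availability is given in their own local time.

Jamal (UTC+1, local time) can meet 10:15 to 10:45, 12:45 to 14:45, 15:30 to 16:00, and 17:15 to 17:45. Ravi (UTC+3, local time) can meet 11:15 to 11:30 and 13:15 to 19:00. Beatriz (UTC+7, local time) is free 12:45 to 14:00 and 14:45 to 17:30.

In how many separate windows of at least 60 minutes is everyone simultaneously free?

Jamal → UTC: 09:15–09:45, 11:45–13:45, 14:30–15:00, 16:15–16:45.
Ravi → UTC: 08:15–08:30, 10:15–16:00.
Beatriz → UTC: 05:45–07:00, 07:45–10:30.
Jamal ∩ Ravi: 11:45–13:45, 14:30–15:00.
Jamal ∩ Ravi ∩ Beatriz: (none).
Windows ≥ 60 min: (none).
That's 0 windows.

0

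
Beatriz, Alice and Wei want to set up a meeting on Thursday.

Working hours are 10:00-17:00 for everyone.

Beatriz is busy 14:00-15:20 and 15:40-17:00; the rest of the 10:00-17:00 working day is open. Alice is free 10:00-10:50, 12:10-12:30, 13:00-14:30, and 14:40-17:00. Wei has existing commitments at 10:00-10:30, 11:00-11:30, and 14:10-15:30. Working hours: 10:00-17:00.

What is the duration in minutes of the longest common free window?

Beatriz free within 10:00–17:00: 10:00–14:00, 15:20–15:40.
Wei free within 10:00–17:00: 10:30–11:00, 11:30–14:10, 15:30–17:00.
Beatriz ∩ Alice: 10:00–10:50, 12:10–12:30, 13:00–14:00, 15:20–15:40.
Beatriz ∩ Alice ∩ Wei: 10:30–10:50, 12:10–12:30, 13:00–14:00, 15:30–15:40.
Common window lengths: 20, 20, 60, 10 min; longest is 60.

60 minutes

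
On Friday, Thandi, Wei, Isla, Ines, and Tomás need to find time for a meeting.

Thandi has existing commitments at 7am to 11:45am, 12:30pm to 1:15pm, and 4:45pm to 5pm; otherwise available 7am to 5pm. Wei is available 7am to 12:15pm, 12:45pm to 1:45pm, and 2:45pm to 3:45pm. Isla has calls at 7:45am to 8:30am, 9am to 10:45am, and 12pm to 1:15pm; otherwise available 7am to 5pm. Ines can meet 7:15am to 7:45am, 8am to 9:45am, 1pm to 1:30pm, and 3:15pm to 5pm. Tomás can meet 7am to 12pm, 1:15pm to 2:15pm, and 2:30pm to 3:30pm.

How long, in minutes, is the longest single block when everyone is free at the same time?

Thandi free within 07:00–17:00: 11:45–12:30, 13:15–16:45.
Isla free within 07:00–17:00: 07:00–07:45, 08:30–09:00, 10:45–12:00, 13:15–17:00.
Thandi ∩ Wei: 11:45–12:15, 13:15–13:45, 14:45–15:45.
Thandi ∩ Wei ∩ Isla: 11:45–12:00, 13:15–13:45, 14:45–15:45.
Thandi ∩ Wei ∩ Isla ∩ Ines: 13:15–13:30, 15:15–15:45.
Thandi ∩ Wei ∩ Isla ∩ Ines ∩ Tomás: 13:15–13:30, 15:15–15:30.
Common window lengths: 15, 15 min; longest is 15.

15 minutes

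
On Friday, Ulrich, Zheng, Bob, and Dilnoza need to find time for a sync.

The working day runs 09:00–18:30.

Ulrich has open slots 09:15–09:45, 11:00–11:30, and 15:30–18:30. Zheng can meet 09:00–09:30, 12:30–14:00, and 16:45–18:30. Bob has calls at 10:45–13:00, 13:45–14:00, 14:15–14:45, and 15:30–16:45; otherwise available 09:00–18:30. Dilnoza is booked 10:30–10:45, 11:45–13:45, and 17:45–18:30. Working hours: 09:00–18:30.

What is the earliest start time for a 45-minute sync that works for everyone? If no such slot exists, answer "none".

Bob free within 09:00–18:30: 09:00–10:45, 13:00–13:45, 14:00–14:15, 14:45–15:30, 16:45–18:30.
Dilnoza free within 09:00–18:30: 09:00–10:30, 10:45–11:45, 13:45–17:45.
Ulrich ∩ Zheng: 09:15–09:30, 16:45–18:30.
Ulrich ∩ Zheng ∩ Bob: 09:15–09:30, 16:45–18:30.
Ulrich ∩ Zheng ∩ Bob ∩ Dilnoza: 09:15–09:30, 16:45–17:45.
Windows ≥ 45 min: 16:45–17:45.
Earliest such window starts at 16:45.

16:45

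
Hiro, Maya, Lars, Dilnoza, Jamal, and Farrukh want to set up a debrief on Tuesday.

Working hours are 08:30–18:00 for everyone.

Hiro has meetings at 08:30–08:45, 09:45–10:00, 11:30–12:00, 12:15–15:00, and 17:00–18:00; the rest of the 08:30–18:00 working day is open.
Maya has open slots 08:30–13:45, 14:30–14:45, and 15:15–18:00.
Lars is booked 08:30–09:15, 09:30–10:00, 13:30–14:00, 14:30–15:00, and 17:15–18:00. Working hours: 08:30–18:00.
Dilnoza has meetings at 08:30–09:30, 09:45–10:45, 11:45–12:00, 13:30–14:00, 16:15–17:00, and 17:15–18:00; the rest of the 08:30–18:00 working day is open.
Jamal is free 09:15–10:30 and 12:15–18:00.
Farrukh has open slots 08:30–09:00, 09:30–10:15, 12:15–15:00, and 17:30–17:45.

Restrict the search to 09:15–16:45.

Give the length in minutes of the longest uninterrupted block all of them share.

0 minutes

Hiro free within 08:30–18:00: 08:45–09:45, 10:00–11:30, 12:00–12:15, 15:00–17:00.
Lars free within 08:30–18:00: 09:15–09:30, 10:00–13:30, 14:00–14:30, 15:00–17:15.
Dilnoza free within 08:30–18:00: 09:30–09:45, 10:45–11:45, 12:00–13:30, 14:00–16:15, 17:00–17:15.
Hiro ∩ Maya: 08:45–09:45, 10:00–11:30, 12:00–12:15, 15:15–17:00.
Hiro ∩ Maya ∩ Lars: 09:15–09:30, 10:00–11:30, 12:00–12:15, 15:15–17:00.
Hiro ∩ Maya ∩ Lars ∩ Dilnoza: 10:45–11:30, 12:00–12:15, 15:15–16:15.
Hiro ∩ Maya ∩ Lars ∩ Dilnoza ∩ Jamal: 15:15–16:15.
Hiro ∩ Maya ∩ Lars ∩ Dilnoza ∩ Jamal ∩ Farrukh: (none).
Restricted to 09:15–16:45: (none).
No common window.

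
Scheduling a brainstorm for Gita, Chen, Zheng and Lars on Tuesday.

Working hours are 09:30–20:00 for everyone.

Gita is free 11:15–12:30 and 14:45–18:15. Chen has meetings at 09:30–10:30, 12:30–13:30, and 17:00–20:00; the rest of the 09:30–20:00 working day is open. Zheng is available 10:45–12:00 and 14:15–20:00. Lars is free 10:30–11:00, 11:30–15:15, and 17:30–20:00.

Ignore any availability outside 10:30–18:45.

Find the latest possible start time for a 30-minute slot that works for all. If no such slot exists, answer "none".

14:45

Chen free within 09:30–20:00: 10:30–12:30, 13:30–17:00.
Gita ∩ Chen: 11:15–12:30, 14:45–17:00.
Gita ∩ Chen ∩ Zheng: 11:15–12:00, 14:45–17:00.
Gita ∩ Chen ∩ Zheng ∩ Lars: 11:30–12:00, 14:45–15:15.
Restricted to 10:30–18:45: 11:30–12:00, 14:45–15:15.
Windows ≥ 30 min: 11:30–12:00, 14:45–15:15.
Latest start in the last window 14:45–15:15 is 15:15 − 30 min = 14:45.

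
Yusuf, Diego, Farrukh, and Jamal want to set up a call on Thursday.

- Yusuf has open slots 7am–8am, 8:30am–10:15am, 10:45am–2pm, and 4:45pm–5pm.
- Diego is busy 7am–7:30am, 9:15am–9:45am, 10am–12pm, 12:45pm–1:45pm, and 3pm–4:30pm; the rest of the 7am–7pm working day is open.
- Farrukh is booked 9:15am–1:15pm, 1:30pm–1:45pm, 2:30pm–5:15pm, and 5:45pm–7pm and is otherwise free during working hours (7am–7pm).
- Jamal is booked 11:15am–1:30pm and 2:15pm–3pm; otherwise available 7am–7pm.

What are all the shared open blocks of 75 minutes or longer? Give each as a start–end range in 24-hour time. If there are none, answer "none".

Diego free within 07:00–19:00: 07:30–09:15, 09:45–10:00, 12:00–12:45, 13:45–15:00, 16:30–19:00.
Farrukh free within 07:00–19:00: 07:00–09:15, 13:15–13:30, 13:45–14:30, 17:15–17:45.
Jamal free within 07:00–19:00: 07:00–11:15, 13:30–14:15, 15:00–19:00.
Yusuf ∩ Diego: 07:30–08:00, 08:30–09:15, 09:45–10:00, 12:00–12:45, 13:45–14:00, 16:45–17:00.
Yusuf ∩ Diego ∩ Farrukh: 07:30–08:00, 08:30–09:15, 13:45–14:00.
Yusuf ∩ Diego ∩ Farrukh ∩ Jamal: 07:30–08:00, 08:30–09:15, 13:45–14:00.
Windows ≥ 75 min: (none).

none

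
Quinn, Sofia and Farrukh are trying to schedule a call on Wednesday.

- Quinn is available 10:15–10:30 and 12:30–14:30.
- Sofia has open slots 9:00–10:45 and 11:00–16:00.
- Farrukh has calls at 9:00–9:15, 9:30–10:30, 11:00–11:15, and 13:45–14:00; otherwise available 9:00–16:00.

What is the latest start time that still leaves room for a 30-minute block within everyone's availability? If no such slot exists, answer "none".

14:00

Farrukh free within 09:00–16:00: 09:15–09:30, 10:30–11:00, 11:15–13:45, 14:00–16:00.
Quinn ∩ Sofia: 10:15–10:30, 12:30–14:30.
Quinn ∩ Sofia ∩ Farrukh: 12:30–13:45, 14:00–14:30.
Windows ≥ 30 min: 12:30–13:45, 14:00–14:30.
Latest start in the last window 14:00–14:30 is 14:30 − 30 min = 14:00.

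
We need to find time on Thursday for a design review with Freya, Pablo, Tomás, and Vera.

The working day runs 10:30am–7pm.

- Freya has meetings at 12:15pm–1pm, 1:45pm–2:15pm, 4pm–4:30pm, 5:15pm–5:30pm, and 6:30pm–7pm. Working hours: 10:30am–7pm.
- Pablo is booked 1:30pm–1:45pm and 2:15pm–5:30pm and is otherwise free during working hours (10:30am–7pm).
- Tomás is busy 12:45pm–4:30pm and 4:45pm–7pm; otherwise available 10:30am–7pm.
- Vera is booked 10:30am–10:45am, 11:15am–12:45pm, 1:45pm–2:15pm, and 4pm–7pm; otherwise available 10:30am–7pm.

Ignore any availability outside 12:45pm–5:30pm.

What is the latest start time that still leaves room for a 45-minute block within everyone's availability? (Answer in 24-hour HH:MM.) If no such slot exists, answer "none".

Freya free within 10:30–19:00: 10:30–12:15, 13:00–13:45, 14:15–16:00, 16:30–17:15, 17:30–18:30.
Pablo free within 10:30–19:00: 10:30–13:30, 13:45–14:15, 17:30–19:00.
Tomás free within 10:30–19:00: 10:30–12:45, 16:30–16:45.
Vera free within 10:30–19:00: 10:45–11:15, 12:45–13:45, 14:15–16:00.
Freya ∩ Pablo: 10:30–12:15, 13:00–13:30, 17:30–18:30.
Freya ∩ Pablo ∩ Tomás: 10:30–12:15.
Freya ∩ Pablo ∩ Tomás ∩ Vera: 10:45–11:15.
Restricted to 12:45–17:30: (none).
Windows ≥ 45 min: (none).

none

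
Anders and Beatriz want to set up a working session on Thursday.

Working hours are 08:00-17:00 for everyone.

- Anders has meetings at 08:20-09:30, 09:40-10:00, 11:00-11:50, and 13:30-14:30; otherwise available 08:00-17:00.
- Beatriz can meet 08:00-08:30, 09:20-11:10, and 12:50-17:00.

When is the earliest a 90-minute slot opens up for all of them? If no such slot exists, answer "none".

Anders free within 08:00–17:00: 08:00–08:20, 09:30–09:40, 10:00–11:00, 11:50–13:30, 14:30–17:00.
Anders ∩ Beatriz: 08:00–08:20, 09:30–09:40, 10:00–11:00, 12:50–13:30, 14:30–17:00.
Windows ≥ 90 min: 14:30–17:00.
Earliest such window starts at 14:30.

14:30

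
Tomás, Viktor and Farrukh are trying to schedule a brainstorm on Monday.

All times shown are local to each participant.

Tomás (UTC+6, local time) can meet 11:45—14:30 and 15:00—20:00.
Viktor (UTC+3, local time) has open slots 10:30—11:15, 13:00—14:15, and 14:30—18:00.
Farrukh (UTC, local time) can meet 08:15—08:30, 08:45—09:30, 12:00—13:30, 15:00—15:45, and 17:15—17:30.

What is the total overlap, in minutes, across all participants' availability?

90 minutes

Tomás → UTC: 05:45–08:30, 09:00–14:00.
Viktor → UTC: 07:30–08:15, 10:00–11:15, 11:30–15:00.
Farrukh → UTC: 08:15–08:30, 08:45–09:30, 12:00–13:30, 15:00–15:45, 17:15–17:30.
Tomás ∩ Viktor: 07:30–08:15, 10:00–11:15, 11:30–14:00.
Tomás ∩ Viktor ∩ Farrukh: 12:00–13:30.
Total common minutes: 90.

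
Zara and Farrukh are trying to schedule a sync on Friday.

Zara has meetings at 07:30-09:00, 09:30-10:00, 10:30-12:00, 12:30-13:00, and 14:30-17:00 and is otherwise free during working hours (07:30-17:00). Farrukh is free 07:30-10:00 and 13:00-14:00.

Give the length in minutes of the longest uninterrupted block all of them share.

60 minutes

Zara free within 07:30–17:00: 09:00–09:30, 10:00–10:30, 12:00–12:30, 13:00–14:30.
Zara ∩ Farrukh: 09:00–09:30, 13:00–14:00.
Common window lengths: 30, 60 min; longest is 60.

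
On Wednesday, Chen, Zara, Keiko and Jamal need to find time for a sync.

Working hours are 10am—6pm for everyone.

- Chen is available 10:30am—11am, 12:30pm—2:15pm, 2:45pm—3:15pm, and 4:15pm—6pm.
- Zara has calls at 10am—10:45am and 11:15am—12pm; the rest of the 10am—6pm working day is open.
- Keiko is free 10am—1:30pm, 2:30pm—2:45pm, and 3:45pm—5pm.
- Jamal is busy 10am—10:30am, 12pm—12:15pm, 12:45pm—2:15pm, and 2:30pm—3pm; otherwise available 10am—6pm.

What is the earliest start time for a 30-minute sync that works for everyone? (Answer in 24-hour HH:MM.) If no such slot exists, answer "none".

16:15

Zara free within 10:00–18:00: 10:45–11:15, 12:00–18:00.
Jamal free within 10:00–18:00: 10:30–12:00, 12:15–12:45, 14:15–14:30, 15:00–18:00.
Chen ∩ Zara: 10:45–11:00, 12:30–14:15, 14:45–15:15, 16:15–18:00.
Chen ∩ Zara ∩ Keiko: 10:45–11:00, 12:30–13:30, 16:15–17:00.
Chen ∩ Zara ∩ Keiko ∩ Jamal: 10:45–11:00, 12:30–12:45, 16:15–17:00.
Windows ≥ 30 min: 16:15–17:00.
Earliest such window starts at 16:15.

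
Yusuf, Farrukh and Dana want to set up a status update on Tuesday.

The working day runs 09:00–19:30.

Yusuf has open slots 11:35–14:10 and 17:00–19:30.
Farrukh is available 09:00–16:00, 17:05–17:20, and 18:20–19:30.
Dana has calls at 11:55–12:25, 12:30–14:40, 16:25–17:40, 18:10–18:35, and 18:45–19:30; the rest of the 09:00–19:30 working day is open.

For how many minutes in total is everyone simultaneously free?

Dana free within 09:00–19:30: 09:00–11:55, 12:25–12:30, 14:40–16:25, 17:40–18:10, 18:35–18:45.
Yusuf ∩ Farrukh: 11:35–14:10, 17:05–17:20, 18:20–19:30.
Yusuf ∩ Farrukh ∩ Dana: 11:35–11:55, 12:25–12:30, 18:35–18:45.
Total common minutes: 20 + 5 + 10 = 35.

35 minutes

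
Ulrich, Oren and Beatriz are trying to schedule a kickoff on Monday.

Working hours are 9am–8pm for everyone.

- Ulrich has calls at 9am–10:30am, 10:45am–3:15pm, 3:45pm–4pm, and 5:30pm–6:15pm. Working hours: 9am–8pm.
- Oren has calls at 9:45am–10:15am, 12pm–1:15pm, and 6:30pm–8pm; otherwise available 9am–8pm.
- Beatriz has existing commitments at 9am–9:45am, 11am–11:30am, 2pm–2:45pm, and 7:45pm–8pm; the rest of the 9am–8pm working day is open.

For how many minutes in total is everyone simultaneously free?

Ulrich free within 09:00–20:00: 10:30–10:45, 15:15–15:45, 16:00–17:30, 18:15–20:00.
Oren free within 09:00–20:00: 09:00–09:45, 10:15–12:00, 13:15–18:30.
Beatriz free within 09:00–20:00: 09:45–11:00, 11:30–14:00, 14:45–19:45.
Ulrich ∩ Oren: 10:30–10:45, 15:15–15:45, 16:00–17:30, 18:15–18:30.
Ulrich ∩ Oren ∩ Beatriz: 10:30–10:45, 15:15–15:45, 16:00–17:30, 18:15–18:30.
Total common minutes: 15 + 30 + 90 + 15 = 150.

150 minutes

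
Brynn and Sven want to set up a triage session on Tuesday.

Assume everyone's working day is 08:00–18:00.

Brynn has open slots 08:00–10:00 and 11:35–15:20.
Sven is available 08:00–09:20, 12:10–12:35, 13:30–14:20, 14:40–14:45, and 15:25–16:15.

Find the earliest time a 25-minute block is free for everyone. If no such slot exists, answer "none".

Brynn ∩ Sven: 08:00–09:20, 12:10–12:35, 13:30–14:20, 14:40–14:45.
Windows ≥ 25 min: 08:00–09:20, 12:10–12:35, 13:30–14:20.
Earliest such window starts at 08:00.

08:00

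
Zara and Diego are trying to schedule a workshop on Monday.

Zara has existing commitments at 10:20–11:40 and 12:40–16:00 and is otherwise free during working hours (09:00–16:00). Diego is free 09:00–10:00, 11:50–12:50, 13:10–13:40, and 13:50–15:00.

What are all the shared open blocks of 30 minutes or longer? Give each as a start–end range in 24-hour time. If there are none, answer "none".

Zara free within 09:00–16:00: 09:00–10:20, 11:40–12:40.
Zara ∩ Diego: 09:00–10:00, 11:50–12:40.
Windows ≥ 30 min: 09:00–10:00, 11:50–12:40.

09:00–10:00, 11:50–12:40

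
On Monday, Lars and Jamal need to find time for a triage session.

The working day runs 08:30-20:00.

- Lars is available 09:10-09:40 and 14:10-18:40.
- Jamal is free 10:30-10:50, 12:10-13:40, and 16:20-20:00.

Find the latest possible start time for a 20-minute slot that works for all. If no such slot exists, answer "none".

Lars ∩ Jamal: 16:20–18:40.
Windows ≥ 20 min: 16:20–18:40.
Latest start in the last window 16:20–18:40 is 18:40 − 20 min = 18:20.

18:20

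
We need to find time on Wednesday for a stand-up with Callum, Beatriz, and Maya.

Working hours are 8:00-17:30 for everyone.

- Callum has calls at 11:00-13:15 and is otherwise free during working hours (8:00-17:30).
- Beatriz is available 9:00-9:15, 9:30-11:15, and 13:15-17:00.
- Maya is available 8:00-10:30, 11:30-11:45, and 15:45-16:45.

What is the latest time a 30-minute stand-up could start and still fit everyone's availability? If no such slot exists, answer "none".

16:15

Callum free within 08:00–17:30: 08:00–11:00, 13:15–17:30.
Callum ∩ Beatriz: 09:00–09:15, 09:30–11:00, 13:15–17:00.
Callum ∩ Beatriz ∩ Maya: 09:00–09:15, 09:30–10:30, 15:45–16:45.
Windows ≥ 30 min: 09:30–10:30, 15:45–16:45.
Latest start in the last window 15:45–16:45 is 16:45 − 30 min = 16:15.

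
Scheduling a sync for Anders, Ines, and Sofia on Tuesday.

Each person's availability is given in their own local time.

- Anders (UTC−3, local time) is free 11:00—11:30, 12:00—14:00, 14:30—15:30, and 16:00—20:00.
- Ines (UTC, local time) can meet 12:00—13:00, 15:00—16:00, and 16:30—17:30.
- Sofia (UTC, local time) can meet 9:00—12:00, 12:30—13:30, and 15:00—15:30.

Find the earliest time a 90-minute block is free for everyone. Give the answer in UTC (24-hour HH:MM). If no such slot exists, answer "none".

none

Anders → UTC: 14:00–14:30, 15:00–17:00, 17:30–18:30, 19:00–23:00.
Ines → UTC: 12:00–13:00, 15:00–16:00, 16:30–17:30.
Sofia → UTC: 09:00–12:00, 12:30–13:30, 15:00–15:30.
Anders ∩ Ines: 15:00–16:00, 16:30–17:00.
Anders ∩ Ines ∩ Sofia: 15:00–15:30.
Windows ≥ 90 min: (none).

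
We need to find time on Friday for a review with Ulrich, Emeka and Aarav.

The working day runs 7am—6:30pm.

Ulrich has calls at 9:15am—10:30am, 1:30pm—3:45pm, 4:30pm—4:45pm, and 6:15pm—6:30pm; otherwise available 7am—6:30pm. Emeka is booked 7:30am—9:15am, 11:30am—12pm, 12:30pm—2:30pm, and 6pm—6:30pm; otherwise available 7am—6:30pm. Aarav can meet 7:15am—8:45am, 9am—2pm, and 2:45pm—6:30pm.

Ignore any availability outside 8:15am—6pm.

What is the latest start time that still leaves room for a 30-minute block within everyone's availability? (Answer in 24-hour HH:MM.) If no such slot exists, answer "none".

Ulrich free within 07:00–18:30: 07:00–09:15, 10:30–13:30, 15:45–16:30, 16:45–18:15.
Emeka free within 07:00–18:30: 07:00–07:30, 09:15–11:30, 12:00–12:30, 14:30–18:00.
Ulrich ∩ Emeka: 07:00–07:30, 10:30–11:30, 12:00–12:30, 15:45–16:30, 16:45–18:00.
Ulrich ∩ Emeka ∩ Aarav: 07:15–07:30, 10:30–11:30, 12:00–12:30, 15:45–16:30, 16:45–18:00.
Restricted to 08:15–18:00: 10:30–11:30, 12:00–12:30, 15:45–16:30, 16:45–18:00.
Windows ≥ 30 min: 10:30–11:30, 12:00–12:30, 15:45–16:30, 16:45–18:00.
Latest start in the last window 16:45–18:00 is 18:00 − 30 min = 17:30.

17:30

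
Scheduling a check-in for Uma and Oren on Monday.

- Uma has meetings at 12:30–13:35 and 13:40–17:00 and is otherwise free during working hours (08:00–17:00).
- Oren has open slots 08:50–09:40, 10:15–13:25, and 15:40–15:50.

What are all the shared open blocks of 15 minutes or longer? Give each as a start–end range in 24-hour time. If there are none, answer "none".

08:50–09:40, 10:15–12:30

Uma free within 08:00–17:00: 08:00–12:30, 13:35–13:40.
Uma ∩ Oren: 08:50–09:40, 10:15–12:30.
Windows ≥ 15 min: 08:50–09:40, 10:15–12:30.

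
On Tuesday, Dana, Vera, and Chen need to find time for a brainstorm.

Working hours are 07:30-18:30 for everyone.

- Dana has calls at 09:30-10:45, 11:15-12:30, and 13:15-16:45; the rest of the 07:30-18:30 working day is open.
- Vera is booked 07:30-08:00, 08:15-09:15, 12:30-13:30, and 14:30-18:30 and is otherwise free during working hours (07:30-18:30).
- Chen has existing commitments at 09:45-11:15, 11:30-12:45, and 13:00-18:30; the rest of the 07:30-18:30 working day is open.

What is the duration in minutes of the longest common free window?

Dana free within 07:30–18:30: 07:30–09:30, 10:45–11:15, 12:30–13:15, 16:45–18:30.
Vera free within 07:30–18:30: 08:00–08:15, 09:15–12:30, 13:30–14:30.
Chen free within 07:30–18:30: 07:30–09:45, 11:15–11:30, 12:45–13:00.
Dana ∩ Vera: 08:00–08:15, 09:15–09:30, 10:45–11:15.
Dana ∩ Vera ∩ Chen: 08:00–08:15, 09:15–09:30.
Common window lengths: 15, 15 min; longest is 15.

15 minutes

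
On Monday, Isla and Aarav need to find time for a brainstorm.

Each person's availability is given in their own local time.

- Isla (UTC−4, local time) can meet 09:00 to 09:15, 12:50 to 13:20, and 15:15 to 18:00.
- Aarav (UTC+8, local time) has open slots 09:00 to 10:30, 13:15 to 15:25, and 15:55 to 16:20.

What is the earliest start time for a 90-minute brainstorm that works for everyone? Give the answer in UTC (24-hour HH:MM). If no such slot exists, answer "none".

Isla → UTC: 13:00–13:15, 16:50–17:20, 19:15–22:00.
Aarav → UTC: 01:00–02:30, 05:15–07:25, 07:55–08:20.
Isla ∩ Aarav: (none).
Windows ≥ 90 min: (none).

none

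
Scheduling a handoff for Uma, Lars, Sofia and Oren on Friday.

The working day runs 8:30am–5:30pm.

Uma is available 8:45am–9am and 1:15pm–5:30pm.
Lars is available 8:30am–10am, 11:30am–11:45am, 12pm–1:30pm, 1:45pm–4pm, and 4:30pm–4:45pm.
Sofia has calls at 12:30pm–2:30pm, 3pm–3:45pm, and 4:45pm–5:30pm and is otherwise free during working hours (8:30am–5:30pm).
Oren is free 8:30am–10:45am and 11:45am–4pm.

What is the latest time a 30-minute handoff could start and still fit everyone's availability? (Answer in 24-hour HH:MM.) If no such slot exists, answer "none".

Sofia free within 08:30–17:30: 08:30–12:30, 14:30–15:00, 15:45–16:45.
Uma ∩ Lars: 08:45–09:00, 13:15–13:30, 13:45–16:00, 16:30–16:45.
Uma ∩ Lars ∩ Sofia: 08:45–09:00, 14:30–15:00, 15:45–16:00, 16:30–16:45.
Uma ∩ Lars ∩ Sofia ∩ Oren: 08:45–09:00, 14:30–15:00, 15:45–16:00.
Windows ≥ 30 min: 14:30–15:00.
Latest start in the last window 14:30–15:00 is 15:00 − 30 min = 14:30.

14:30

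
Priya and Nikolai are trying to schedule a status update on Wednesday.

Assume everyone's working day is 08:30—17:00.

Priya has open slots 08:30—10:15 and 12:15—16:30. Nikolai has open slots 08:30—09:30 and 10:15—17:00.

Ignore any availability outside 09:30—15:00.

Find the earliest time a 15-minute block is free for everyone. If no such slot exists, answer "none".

Priya ∩ Nikolai: 08:30–09:30, 12:15–16:30.
Restricted to 09:30–15:00: 12:15–15:00.
Windows ≥ 15 min: 12:15–15:00.
Earliest such window starts at 12:15.

12:15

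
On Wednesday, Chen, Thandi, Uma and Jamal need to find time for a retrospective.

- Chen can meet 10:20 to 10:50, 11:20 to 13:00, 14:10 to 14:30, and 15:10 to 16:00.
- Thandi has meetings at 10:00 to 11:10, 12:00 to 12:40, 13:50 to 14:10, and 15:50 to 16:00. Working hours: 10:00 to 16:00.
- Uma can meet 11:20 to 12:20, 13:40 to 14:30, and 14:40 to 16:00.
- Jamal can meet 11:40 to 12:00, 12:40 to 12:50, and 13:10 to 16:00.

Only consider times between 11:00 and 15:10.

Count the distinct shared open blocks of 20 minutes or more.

Thandi free within 10:00–16:00: 11:10–12:00, 12:40–13:50, 14:10–15:50.
Chen ∩ Thandi: 11:20–12:00, 12:40–13:00, 14:10–14:30, 15:10–15:50.
Chen ∩ Thandi ∩ Uma: 11:20–12:00, 14:10–14:30, 15:10–15:50.
Chen ∩ Thandi ∩ Uma ∩ Jamal: 11:40–12:00, 14:10–14:30, 15:10–15:50.
Restricted to 11:00–15:10: 11:40–12:00, 14:10–14:30.
Windows ≥ 20 min: 11:40–12:00, 14:10–14:30.
That's 2 windows.

2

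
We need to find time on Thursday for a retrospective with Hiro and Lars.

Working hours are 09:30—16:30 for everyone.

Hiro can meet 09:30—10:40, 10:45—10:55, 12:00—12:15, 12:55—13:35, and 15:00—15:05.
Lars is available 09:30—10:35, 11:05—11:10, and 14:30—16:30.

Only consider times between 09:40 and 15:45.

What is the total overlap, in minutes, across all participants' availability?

60 minutes

Hiro ∩ Lars: 09:30–10:35, 15:00–15:05.
Restricted to 09:40–15:45: 09:40–10:35, 15:00–15:05.
Total common minutes: 55 + 5 = 60.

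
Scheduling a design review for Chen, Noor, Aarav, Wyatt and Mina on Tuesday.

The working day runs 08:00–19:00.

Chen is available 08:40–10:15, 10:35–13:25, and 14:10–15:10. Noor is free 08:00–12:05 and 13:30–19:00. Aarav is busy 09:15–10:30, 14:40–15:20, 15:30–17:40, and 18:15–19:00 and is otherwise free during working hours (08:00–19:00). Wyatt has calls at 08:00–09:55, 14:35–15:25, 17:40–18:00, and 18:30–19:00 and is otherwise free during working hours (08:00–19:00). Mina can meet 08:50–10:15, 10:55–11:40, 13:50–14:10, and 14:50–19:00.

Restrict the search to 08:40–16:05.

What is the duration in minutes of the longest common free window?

45 minutes

Aarav free within 08:00–19:00: 08:00–09:15, 10:30–14:40, 15:20–15:30, 17:40–18:15.
Wyatt free within 08:00–19:00: 09:55–14:35, 15:25–17:40, 18:00–18:30.
Chen ∩ Noor: 08:40–10:15, 10:35–12:05, 14:10–15:10.
Chen ∩ Noor ∩ Aarav: 08:40–09:15, 10:35–12:05, 14:10–14:40.
Chen ∩ Noor ∩ Aarav ∩ Wyatt: 10:35–12:05, 14:10–14:35.
Chen ∩ Noor ∩ Aarav ∩ Wyatt ∩ Mina: 10:55–11:40.
Restricted to 08:40–16:05: 10:55–11:40.
Single common window of 45 minutes.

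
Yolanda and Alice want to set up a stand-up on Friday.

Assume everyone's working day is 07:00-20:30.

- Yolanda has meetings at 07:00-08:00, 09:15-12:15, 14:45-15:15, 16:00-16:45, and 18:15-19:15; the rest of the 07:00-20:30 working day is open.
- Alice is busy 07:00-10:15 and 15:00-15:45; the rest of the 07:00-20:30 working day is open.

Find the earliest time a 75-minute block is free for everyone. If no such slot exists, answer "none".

Yolanda free within 07:00–20:30: 08:00–09:15, 12:15–14:45, 15:15–16:00, 16:45–18:15, 19:15–20:30.
Alice free within 07:00–20:30: 10:15–15:00, 15:45–20:30.
Yolanda ∩ Alice: 12:15–14:45, 15:45–16:00, 16:45–18:15, 19:15–20:30.
Windows ≥ 75 min: 12:15–14:45, 16:45–18:15, 19:15–20:30.
Earliest such window starts at 12:15.

12:15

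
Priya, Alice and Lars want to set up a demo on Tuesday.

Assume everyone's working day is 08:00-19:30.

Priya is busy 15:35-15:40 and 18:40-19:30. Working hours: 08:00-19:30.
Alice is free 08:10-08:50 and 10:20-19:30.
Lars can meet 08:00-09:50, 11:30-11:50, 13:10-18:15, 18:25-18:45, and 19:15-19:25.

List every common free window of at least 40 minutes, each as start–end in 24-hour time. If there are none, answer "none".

Priya free within 08:00–19:30: 08:00–15:35, 15:40–18:40.
Priya ∩ Alice: 08:10–08:50, 10:20–15:35, 15:40–18:40.
Priya ∩ Alice ∩ Lars: 08:10–08:50, 11:30–11:50, 13:10–15:35, 15:40–18:15, 18:25–18:40.
Windows ≥ 40 min: 08:10–08:50, 13:10–15:35, 15:40–18:15.

08:10–08:50, 13:10–15:35, 15:40–18:15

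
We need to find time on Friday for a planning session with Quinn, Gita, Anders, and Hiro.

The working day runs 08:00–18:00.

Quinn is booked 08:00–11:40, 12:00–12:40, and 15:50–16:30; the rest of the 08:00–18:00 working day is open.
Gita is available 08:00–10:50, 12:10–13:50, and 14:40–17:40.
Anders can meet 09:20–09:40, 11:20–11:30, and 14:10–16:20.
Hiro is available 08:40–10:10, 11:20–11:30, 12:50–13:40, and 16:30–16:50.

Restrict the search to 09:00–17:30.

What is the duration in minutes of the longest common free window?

Quinn free within 08:00–18:00: 11:40–12:00, 12:40–15:50, 16:30–18:00.
Quinn ∩ Gita: 12:40–13:50, 14:40–15:50, 16:30–17:40.
Quinn ∩ Gita ∩ Anders: 14:40–15:50.
Quinn ∩ Gita ∩ Anders ∩ Hiro: (none).
Restricted to 09:00–17:30: (none).
No common window.

0 minutes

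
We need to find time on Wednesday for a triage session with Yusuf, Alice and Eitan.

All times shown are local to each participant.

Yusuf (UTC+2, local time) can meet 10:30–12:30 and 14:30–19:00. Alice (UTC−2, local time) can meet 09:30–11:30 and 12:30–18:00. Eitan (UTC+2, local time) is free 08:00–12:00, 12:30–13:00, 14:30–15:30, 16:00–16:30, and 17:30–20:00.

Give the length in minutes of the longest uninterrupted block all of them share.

90 minutes

Yusuf → UTC: 08:30–10:30, 12:30–17:00.
Alice → UTC: 11:30–13:30, 14:30–20:00.
Eitan → UTC: 06:00–10:00, 10:30–11:00, 12:30–13:30, 14:00–14:30, 15:30–18:00.
Yusuf ∩ Alice: 12:30–13:30, 14:30–17:00.
Yusuf ∩ Alice ∩ Eitan: 12:30–13:30, 15:30–17:00.
Common window lengths: 60, 90 min; longest is 90.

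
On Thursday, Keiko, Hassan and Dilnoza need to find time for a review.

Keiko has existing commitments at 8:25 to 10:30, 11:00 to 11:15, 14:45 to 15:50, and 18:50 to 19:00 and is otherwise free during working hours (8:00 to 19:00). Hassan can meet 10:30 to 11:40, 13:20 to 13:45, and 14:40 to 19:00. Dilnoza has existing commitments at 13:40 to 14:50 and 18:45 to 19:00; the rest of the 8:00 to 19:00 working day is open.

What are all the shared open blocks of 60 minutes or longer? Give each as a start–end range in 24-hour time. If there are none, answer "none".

Keiko free within 08:00–19:00: 08:00–08:25, 10:30–11:00, 11:15–14:45, 15:50–18:50.
Dilnoza free within 08:00–19:00: 08:00–13:40, 14:50–18:45.
Keiko ∩ Hassan: 10:30–11:00, 11:15–11:40, 13:20–13:45, 14:40–14:45, 15:50–18:50.
Keiko ∩ Hassan ∩ Dilnoza: 10:30–11:00, 11:15–11:40, 13:20–13:40, 15:50–18:45.
Windows ≥ 60 min: 15:50–18:45.

15:50–18:45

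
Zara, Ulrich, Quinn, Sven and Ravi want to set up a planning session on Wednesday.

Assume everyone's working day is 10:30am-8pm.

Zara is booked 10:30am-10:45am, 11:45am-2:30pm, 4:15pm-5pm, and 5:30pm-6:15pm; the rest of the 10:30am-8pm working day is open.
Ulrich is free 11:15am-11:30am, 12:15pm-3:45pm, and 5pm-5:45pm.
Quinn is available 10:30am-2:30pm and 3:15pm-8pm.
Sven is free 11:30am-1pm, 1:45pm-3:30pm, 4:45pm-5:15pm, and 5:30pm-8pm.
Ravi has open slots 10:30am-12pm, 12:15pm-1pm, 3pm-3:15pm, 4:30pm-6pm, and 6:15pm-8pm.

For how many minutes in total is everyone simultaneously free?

15 minutes

Zara free within 10:30–20:00: 10:45–11:45, 14:30–16:15, 17:00–17:30, 18:15–20:00.
Zara ∩ Ulrich: 11:15–11:30, 14:30–15:45, 17:00–17:30.
Zara ∩ Ulrich ∩ Quinn: 11:15–11:30, 15:15–15:45, 17:00–17:30.
Zara ∩ Ulrich ∩ Quinn ∩ Sven: 15:15–15:30, 17:00–17:15.
Zara ∩ Ulrich ∩ Quinn ∩ Sven ∩ Ravi: 17:00–17:15.
Total common minutes: 15.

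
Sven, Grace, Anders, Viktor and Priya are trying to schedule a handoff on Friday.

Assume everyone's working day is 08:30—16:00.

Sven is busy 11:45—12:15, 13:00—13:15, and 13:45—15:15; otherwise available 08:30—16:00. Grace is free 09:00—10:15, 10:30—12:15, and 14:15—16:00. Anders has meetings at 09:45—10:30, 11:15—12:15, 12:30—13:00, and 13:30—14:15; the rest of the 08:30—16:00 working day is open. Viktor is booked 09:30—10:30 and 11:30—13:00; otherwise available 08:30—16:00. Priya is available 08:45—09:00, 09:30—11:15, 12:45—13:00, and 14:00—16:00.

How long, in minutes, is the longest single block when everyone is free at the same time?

45 minutes

Sven free within 08:30–16:00: 08:30–11:45, 12:15–13:00, 13:15–13:45, 15:15–16:00.
Anders free within 08:30–16:00: 08:30–09:45, 10:30–11:15, 12:15–12:30, 13:00–13:30, 14:15–16:00.
Viktor free within 08:30–16:00: 08:30–09:30, 10:30–11:30, 13:00–16:00.
Sven ∩ Grace: 09:00–10:15, 10:30–11:45, 15:15–16:00.
Sven ∩ Grace ∩ Anders: 09:00–09:45, 10:30–11:15, 15:15–16:00.
Sven ∩ Grace ∩ Anders ∩ Viktor: 09:00–09:30, 10:30–11:15, 15:15–16:00.
Sven ∩ Grace ∩ Anders ∩ Viktor ∩ Priya: 10:30–11:15, 15:15–16:00.
Common window lengths: 45, 45 min; longest is 45.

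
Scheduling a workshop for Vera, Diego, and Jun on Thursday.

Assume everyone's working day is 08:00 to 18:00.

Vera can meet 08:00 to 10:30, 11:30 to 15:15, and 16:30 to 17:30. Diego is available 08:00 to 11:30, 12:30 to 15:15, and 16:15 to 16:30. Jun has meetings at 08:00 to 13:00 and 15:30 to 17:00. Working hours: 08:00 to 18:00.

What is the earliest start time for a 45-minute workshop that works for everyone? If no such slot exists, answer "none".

Jun free within 08:00–18:00: 13:00–15:30, 17:00–18:00.
Vera ∩ Diego: 08:00–10:30, 12:30–15:15.
Vera ∩ Diego ∩ Jun: 13:00–15:15.
Windows ≥ 45 min: 13:00–15:15.
Earliest such window starts at 13:00.

13:00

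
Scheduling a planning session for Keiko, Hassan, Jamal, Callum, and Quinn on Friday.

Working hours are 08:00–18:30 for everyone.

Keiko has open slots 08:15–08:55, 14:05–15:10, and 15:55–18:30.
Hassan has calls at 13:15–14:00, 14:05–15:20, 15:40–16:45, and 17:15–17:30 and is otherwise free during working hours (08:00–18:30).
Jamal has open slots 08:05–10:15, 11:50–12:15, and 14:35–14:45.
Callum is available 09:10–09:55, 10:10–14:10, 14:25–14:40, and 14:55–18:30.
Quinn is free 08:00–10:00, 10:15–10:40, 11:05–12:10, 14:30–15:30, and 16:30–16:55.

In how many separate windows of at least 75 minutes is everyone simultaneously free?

Hassan free within 08:00–18:30: 08:00–13:15, 14:00–14:05, 15:20–15:40, 16:45–17:15, 17:30–18:30.
Keiko ∩ Hassan: 08:15–08:55, 16:45–17:15, 17:30–18:30.
Keiko ∩ Hassan ∩ Jamal: 08:15–08:55.
Keiko ∩ Hassan ∩ Jamal ∩ Callum: (none).
Keiko ∩ Hassan ∩ Jamal ∩ Callum ∩ Quinn: (none).
Windows ≥ 75 min: (none).
That's 0 windows.

0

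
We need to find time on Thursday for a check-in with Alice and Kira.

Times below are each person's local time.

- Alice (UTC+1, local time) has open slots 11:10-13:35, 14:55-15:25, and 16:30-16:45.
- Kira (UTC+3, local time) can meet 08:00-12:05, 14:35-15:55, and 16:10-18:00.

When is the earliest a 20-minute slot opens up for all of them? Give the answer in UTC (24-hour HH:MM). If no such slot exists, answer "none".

11:35

Alice → UTC: 10:10–12:35, 13:55–14:25, 15:30–15:45.
Kira → UTC: 05:00–09:05, 11:35–12:55, 13:10–15:00.
Alice ∩ Kira: 11:35–12:35, 13:55–14:25.
Windows ≥ 20 min: 11:35–12:35, 13:55–14:25.
Earliest such window starts at 11:35.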